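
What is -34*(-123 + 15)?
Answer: 3672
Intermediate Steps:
-34*(-123 + 15) = -34*(-108) = 3672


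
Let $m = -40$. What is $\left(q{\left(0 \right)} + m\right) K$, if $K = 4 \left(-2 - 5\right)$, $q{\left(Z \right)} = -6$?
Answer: $1288$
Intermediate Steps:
$K = -28$ ($K = 4 \left(-7\right) = -28$)
$\left(q{\left(0 \right)} + m\right) K = \left(-6 - 40\right) \left(-28\right) = \left(-46\right) \left(-28\right) = 1288$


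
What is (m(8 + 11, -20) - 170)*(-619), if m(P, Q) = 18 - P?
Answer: 105849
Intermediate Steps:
(m(8 + 11, -20) - 170)*(-619) = ((18 - (8 + 11)) - 170)*(-619) = ((18 - 1*19) - 170)*(-619) = ((18 - 19) - 170)*(-619) = (-1 - 170)*(-619) = -171*(-619) = 105849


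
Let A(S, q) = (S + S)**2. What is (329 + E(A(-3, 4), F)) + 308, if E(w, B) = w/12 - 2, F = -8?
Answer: 638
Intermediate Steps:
A(S, q) = 4*S**2 (A(S, q) = (2*S)**2 = 4*S**2)
E(w, B) = -2 + w/12 (E(w, B) = w/12 - 2 = -2 + w/12)
(329 + E(A(-3, 4), F)) + 308 = (329 + (-2 + (4*(-3)**2)/12)) + 308 = (329 + (-2 + (4*9)/12)) + 308 = (329 + (-2 + (1/12)*36)) + 308 = (329 + (-2 + 3)) + 308 = (329 + 1) + 308 = 330 + 308 = 638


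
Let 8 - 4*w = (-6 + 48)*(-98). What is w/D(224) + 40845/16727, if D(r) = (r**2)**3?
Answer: 13264088444480813/5431960029626368 ≈ 2.4419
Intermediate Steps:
D(r) = r**6
w = 1031 (w = 2 - (-6 + 48)*(-98)/4 = 2 - 21*(-98)/2 = 2 - 1/4*(-4116) = 2 + 1029 = 1031)
w/D(224) + 40845/16727 = 1031/(224**6) + 40845/16727 = 1031/126324651851776 + 40845*(1/16727) = 1031*(1/126324651851776) + 105/43 = 1031/126324651851776 + 105/43 = 13264088444480813/5431960029626368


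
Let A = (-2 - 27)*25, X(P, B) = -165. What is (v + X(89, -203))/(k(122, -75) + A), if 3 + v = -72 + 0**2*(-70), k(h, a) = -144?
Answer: 240/869 ≈ 0.27618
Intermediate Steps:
A = -725 (A = -29*25 = -725)
v = -75 (v = -3 + (-72 + 0**2*(-70)) = -3 + (-72 + 0*(-70)) = -3 + (-72 + 0) = -3 - 72 = -75)
(v + X(89, -203))/(k(122, -75) + A) = (-75 - 165)/(-144 - 725) = -240/(-869) = -240*(-1/869) = 240/869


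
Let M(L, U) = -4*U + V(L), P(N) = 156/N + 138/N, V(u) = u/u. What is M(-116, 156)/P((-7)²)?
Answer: -623/6 ≈ -103.83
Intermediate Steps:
V(u) = 1
P(N) = 294/N
M(L, U) = 1 - 4*U (M(L, U) = -4*U + 1 = 1 - 4*U)
M(-116, 156)/P((-7)²) = (1 - 4*156)/((294/((-7)²))) = (1 - 624)/((294/49)) = -623/(294*(1/49)) = -623/6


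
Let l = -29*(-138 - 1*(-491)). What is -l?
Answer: 10237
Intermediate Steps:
l = -10237 (l = -29*(-138 + 491) = -29*353 = -10237)
-l = -1*(-10237) = 10237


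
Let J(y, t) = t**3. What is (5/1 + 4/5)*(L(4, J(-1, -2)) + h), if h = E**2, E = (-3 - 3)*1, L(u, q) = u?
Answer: 232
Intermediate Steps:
E = -6 (E = -6*1 = -6)
h = 36 (h = (-6)**2 = 36)
(5/1 + 4/5)*(L(4, J(-1, -2)) + h) = (5/1 + 4/5)*(4 + 36) = (5*1 + 4*(1/5))*40 = (5 + 4/5)*40 = (29/5)*40 = 232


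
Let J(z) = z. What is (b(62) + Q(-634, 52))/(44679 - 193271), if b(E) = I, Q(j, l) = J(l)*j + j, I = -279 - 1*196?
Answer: 921/4016 ≈ 0.22933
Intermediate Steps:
I = -475 (I = -279 - 196 = -475)
Q(j, l) = j + j*l (Q(j, l) = l*j + j = j*l + j = j + j*l)
b(E) = -475
(b(62) + Q(-634, 52))/(44679 - 193271) = (-475 - 634*(1 + 52))/(44679 - 193271) = (-475 - 634*53)/(-148592) = (-475 - 33602)*(-1/148592) = -34077*(-1/148592) = 921/4016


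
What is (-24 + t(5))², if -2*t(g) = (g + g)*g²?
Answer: 22201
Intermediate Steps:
t(g) = -g³ (t(g) = -(g + g)*g²/2 = -2*g*g²/2 = -g³)
(-24 + t(5))² = (-24 - 1*5³)² = (-24 - 1*125)² = (-24 - 125)² = (-149)² = 22201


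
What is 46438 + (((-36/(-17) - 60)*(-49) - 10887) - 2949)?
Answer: 602450/17 ≈ 35438.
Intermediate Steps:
46438 + (((-36/(-17) - 60)*(-49) - 10887) - 2949) = 46438 + (((-36*(-1/17) - 60)*(-49) - 10887) - 2949) = 46438 + (((36/17 - 60)*(-49) - 10887) - 2949) = 46438 + ((-984/17*(-49) - 10887) - 2949) = 46438 + ((48216/17 - 10887) - 2949) = 46438 + (-136863/17 - 2949) = 46438 - 186996/17 = 602450/17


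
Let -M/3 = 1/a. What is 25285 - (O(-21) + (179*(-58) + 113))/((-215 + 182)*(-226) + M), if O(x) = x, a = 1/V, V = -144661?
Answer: 10847275/429 ≈ 25285.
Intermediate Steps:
a = -1/144661 (a = 1/(-144661) = -1/144661 ≈ -6.9127e-6)
M = 433983 (M = -3/(-1/144661) = -3*(-144661) = 433983)
25285 - (O(-21) + (179*(-58) + 113))/((-215 + 182)*(-226) + M) = 25285 - (-21 + (179*(-58) + 113))/((-215 + 182)*(-226) + 433983) = 25285 - (-21 + (-10382 + 113))/(-33*(-226) + 433983) = 25285 - (-21 - 10269)/(7458 + 433983) = 25285 - (-10290)/441441 = 25285 - 1*(-10/429) = 25285 + 10/429 = 10847275/429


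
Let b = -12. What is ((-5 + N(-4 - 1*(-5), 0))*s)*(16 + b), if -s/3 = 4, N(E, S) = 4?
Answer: 48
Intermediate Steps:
s = -12 (s = -3*4 = -12)
((-5 + N(-4 - 1*(-5), 0))*s)*(16 + b) = ((-5 + 4)*(-12))*(16 - 12) = -1*(-12)*4 = 12*4 = 48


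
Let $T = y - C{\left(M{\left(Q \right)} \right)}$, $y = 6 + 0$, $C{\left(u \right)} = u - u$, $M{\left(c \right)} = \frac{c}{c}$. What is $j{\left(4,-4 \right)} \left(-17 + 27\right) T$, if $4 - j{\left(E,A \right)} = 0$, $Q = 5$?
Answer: $240$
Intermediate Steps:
$M{\left(c \right)} = 1$
$C{\left(u \right)} = 0$
$y = 6$
$j{\left(E,A \right)} = 4$ ($j{\left(E,A \right)} = 4 - 0 = 4 + 0 = 4$)
$T = 6$ ($T = 6 - 0 = 6 + 0 = 6$)
$j{\left(4,-4 \right)} \left(-17 + 27\right) T = 4 \left(-17 + 27\right) 6 = 4 \cdot 10 \cdot 6 = 40 \cdot 6 = 240$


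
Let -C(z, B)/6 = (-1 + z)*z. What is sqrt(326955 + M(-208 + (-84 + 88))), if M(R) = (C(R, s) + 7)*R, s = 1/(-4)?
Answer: sqrt(51513207) ≈ 7177.3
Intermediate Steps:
s = -1/4 ≈ -0.25000
C(z, B) = -6*z*(-1 + z) (C(z, B) = -6*(-1 + z)*z = -6*z*(-1 + z))
M(R) = R*(7 + 6*R*(1 - R)) (M(R) = (6*R*(1 - R) + 7)*R = (7 + 6*R*(1 - R))*R = R*(7 + 6*R*(1 - R)))
sqrt(326955 + M(-208 + (-84 + 88))) = sqrt(326955 - (-208 + (-84 + 88))*(-7 + 6*(-208 + (-84 + 88))*(-1 + (-208 + (-84 + 88))))) = sqrt(326955 - (-208 + 4)*(-7 + 6*(-208 + 4)*(-1 + (-208 + 4)))) = sqrt(326955 - 1*(-204)*(-7 + 6*(-204)*(-1 - 204))) = sqrt(326955 - 1*(-204)*(-7 + 6*(-204)*(-205))) = sqrt(326955 - 1*(-204)*(-7 + 250920)) = sqrt(326955 - 1*(-204)*250913) = sqrt(326955 + 51186252) = sqrt(51513207)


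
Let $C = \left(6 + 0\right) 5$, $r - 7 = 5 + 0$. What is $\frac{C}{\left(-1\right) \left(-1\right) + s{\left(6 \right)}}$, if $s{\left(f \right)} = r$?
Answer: $\frac{30}{13} \approx 2.3077$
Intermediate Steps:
$r = 12$ ($r = 7 + \left(5 + 0\right) = 7 + 5 = 12$)
$s{\left(f \right)} = 12$
$C = 30$ ($C = 6 \cdot 5 = 30$)
$\frac{C}{\left(-1\right) \left(-1\right) + s{\left(6 \right)}} = \frac{1}{\left(-1\right) \left(-1\right) + 12} \cdot 30 = \frac{1}{1 + 12} \cdot 30 = \frac{1}{13} \cdot 30 = \frac{30}{13}$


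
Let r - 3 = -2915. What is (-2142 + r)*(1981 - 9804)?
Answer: 39537442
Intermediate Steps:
r = -2912 (r = 3 - 2915 = -2912)
(-2142 + r)*(1981 - 9804) = (-2142 - 2912)*(1981 - 9804) = -5054*(-7823) = 39537442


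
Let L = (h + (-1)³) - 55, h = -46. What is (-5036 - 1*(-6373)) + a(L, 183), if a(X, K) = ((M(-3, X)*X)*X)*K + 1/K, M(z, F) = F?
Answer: -35538550040/183 ≈ -1.9420e+8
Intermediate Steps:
L = -102 (L = (-46 + (-1)³) - 55 = (-46 - 1) - 55 = -47 - 55 = -102)
a(X, K) = 1/K + K*X³ (a(X, K) = ((X*X)*X)*K + 1/K = (X²*X)*K + 1/K = X³*K + 1/K = K*X³ + 1/K = 1/K + K*X³)
(-5036 - 1*(-6373)) + a(L, 183) = (-5036 - 1*(-6373)) + (1/183 + 183*(-102)³) = (-5036 + 6373) + (1/183 + 183*(-1061208)) = 1337 + (1/183 - 194201064) = 1337 - 35538794711/183 = -35538550040/183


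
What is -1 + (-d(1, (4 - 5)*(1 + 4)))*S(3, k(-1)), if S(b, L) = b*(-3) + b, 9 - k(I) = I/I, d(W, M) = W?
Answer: 5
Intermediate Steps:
k(I) = 8 (k(I) = 9 - I/I = 9 - 1*1 = 9 - 1 = 8)
S(b, L) = -2*b (S(b, L) = -3*b + b = -2*b)
-1 + (-d(1, (4 - 5)*(1 + 4)))*S(3, k(-1)) = -1 + (-1*1)*(-2*3) = -1 - 1*(-6) = -1 + 6 = 5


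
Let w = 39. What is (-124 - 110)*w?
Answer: -9126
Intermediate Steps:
(-124 - 110)*w = (-124 - 110)*39 = -234*39 = -9126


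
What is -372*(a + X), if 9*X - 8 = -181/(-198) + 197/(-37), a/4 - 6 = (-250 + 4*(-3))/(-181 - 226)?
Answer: -10024222/999 ≈ -10034.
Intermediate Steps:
a = 10816/407 (a = 24 + 4*((-250 + 4*(-3))/(-181 - 226)) = 24 + 4*((-250 - 12)/(-407)) = 24 + 4*(-262*(-1/407)) = 24 + 4*(262/407) = 24 + 1048/407 = 10816/407 ≈ 26.575)
X = 26299/65934 (X = 8/9 + (-181/(-198) + 197/(-37))/9 = 8/9 + (-181*(-1/198) + 197*(-1/37))/9 = 8/9 + (181/198 - 197/37)/9 = 8/9 + (⅑)*(-32309/7326) = 8/9 - 32309/65934 = 26299/65934 ≈ 0.39887)
-372*(a + X) = -372*(10816/407 + 26299/65934) = -372*161681/5994 = -10024222/999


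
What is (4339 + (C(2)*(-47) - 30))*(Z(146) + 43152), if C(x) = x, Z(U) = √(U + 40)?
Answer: 181885680 + 4215*√186 ≈ 1.8194e+8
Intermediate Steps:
Z(U) = √(40 + U)
(4339 + (C(2)*(-47) - 30))*(Z(146) + 43152) = (4339 + (2*(-47) - 30))*(√(40 + 146) + 43152) = (4339 + (-94 - 30))*(√186 + 43152) = (4339 - 124)*(43152 + √186) = 4215*(43152 + √186) = 181885680 + 4215*√186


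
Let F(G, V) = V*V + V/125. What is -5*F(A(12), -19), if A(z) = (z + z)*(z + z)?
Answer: -45106/25 ≈ -1804.2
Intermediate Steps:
A(z) = 4*z**2 (A(z) = (2*z)*(2*z) = 4*z**2)
F(G, V) = V**2 + V/125 (F(G, V) = V**2 + V*(1/125) = V**2 + V/125)
-5*F(A(12), -19) = -(-95)*(1/125 - 19) = -(-95)*(-2374)/125 = -5*45106/125 = -45106/25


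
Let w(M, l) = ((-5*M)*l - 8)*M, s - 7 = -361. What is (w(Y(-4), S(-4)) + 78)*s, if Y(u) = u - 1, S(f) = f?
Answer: -218772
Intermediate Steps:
s = -354 (s = 7 - 361 = -354)
Y(u) = -1 + u
w(M, l) = M*(-8 - 5*M*l) (w(M, l) = (-5*M*l - 8)*M = (-8 - 5*M*l)*M = M*(-8 - 5*M*l))
(w(Y(-4), S(-4)) + 78)*s = (-(-1 - 4)*(8 + 5*(-1 - 4)*(-4)) + 78)*(-354) = (-1*(-5)*(8 + 5*(-5)*(-4)) + 78)*(-354) = (-1*(-5)*(8 + 100) + 78)*(-354) = (-1*(-5)*108 + 78)*(-354) = (540 + 78)*(-354) = 618*(-354) = -218772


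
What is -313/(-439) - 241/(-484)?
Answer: 257291/212476 ≈ 1.2109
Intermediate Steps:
-313/(-439) - 241/(-484) = -313*(-1/439) - 241*(-1/484) = 313/439 + 241/484 = 257291/212476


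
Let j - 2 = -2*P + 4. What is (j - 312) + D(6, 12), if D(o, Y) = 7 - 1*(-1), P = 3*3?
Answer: -316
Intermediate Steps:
P = 9
D(o, Y) = 8 (D(o, Y) = 7 + 1 = 8)
j = -12 (j = 2 + (-2*9 + 4) = 2 + (-18 + 4) = 2 - 14 = -12)
(j - 312) + D(6, 12) = (-12 - 312) + 8 = -324 + 8 = -316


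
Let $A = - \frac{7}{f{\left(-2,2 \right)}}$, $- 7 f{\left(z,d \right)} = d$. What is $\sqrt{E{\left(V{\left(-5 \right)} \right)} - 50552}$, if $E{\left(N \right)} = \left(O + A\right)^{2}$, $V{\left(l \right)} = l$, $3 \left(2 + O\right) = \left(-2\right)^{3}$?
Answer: $\frac{37 i \sqrt{1319}}{6} \approx 223.96 i$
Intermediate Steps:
$f{\left(z,d \right)} = - \frac{d}{7}$
$O = - \frac{14}{3}$ ($O = -2 + \frac{\left(-2\right)^{3}}{3} = -2 + \frac{1}{3} \left(-8\right) = -2 - \frac{8}{3} = - \frac{14}{3} \approx -4.6667$)
$A = \frac{49}{2}$ ($A = - \frac{7}{\left(- \frac{1}{7}\right) 2} = - \frac{7}{- \frac{2}{7}} = \left(-7\right) \left(- \frac{7}{2}\right) = \frac{49}{2} \approx 24.5$)
$E{\left(N \right)} = \frac{14161}{36}$ ($E{\left(N \right)} = \left(- \frac{14}{3} + \frac{49}{2}\right)^{2} = \left(\frac{119}{6}\right)^{2} = \frac{14161}{36}$)
$\sqrt{E{\left(V{\left(-5 \right)} \right)} - 50552} = \sqrt{\frac{14161}{36} - 50552} = \sqrt{- \frac{1805711}{36}} = \frac{37 i \sqrt{1319}}{6}$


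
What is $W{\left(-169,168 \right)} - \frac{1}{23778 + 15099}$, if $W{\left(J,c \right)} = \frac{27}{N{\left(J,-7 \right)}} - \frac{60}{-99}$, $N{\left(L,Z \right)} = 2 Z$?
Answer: $- \frac{7918103}{5987058} \approx -1.3225$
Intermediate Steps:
$W{\left(J,c \right)} = - \frac{611}{462}$ ($W{\left(J,c \right)} = \frac{27}{2 \left(-7\right)} - \frac{60}{-99} = \frac{27}{-14} - - \frac{20}{33} = 27 \left(- \frac{1}{14}\right) + \frac{20}{33} = - \frac{27}{14} + \frac{20}{33} = - \frac{611}{462}$)
$W{\left(-169,168 \right)} - \frac{1}{23778 + 15099} = - \frac{611}{462} - \frac{1}{23778 + 15099} = - \frac{611}{462} - \frac{1}{38877} = - \frac{7918103}{5987058}$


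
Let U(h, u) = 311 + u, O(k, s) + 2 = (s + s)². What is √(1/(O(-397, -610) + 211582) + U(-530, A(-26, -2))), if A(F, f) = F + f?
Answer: √204462689453295/849990 ≈ 16.823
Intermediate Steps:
O(k, s) = -2 + 4*s² (O(k, s) = -2 + (s + s)² = -2 + (2*s)² = -2 + 4*s²)
√(1/(O(-397, -610) + 211582) + U(-530, A(-26, -2))) = √(1/((-2 + 4*(-610)²) + 211582) + (311 + (-26 - 2))) = √(1/((-2 + 4*372100) + 211582) + (311 - 28)) = √(1/((-2 + 1488400) + 211582) + 283) = √(1/(1488398 + 211582) + 283) = √(1/1699980 + 283) = √(481094341/1699980) = √204462689453295/849990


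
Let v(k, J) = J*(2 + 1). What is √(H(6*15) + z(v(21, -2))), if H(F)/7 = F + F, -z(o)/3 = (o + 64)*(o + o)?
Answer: 6*√93 ≈ 57.862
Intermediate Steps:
v(k, J) = 3*J (v(k, J) = J*3 = 3*J)
z(o) = -6*o*(64 + o) (z(o) = -3*(o + 64)*(o + o) = -3*(64 + o)*2*o = -6*o*(64 + o))
H(F) = 14*F (H(F) = 7*(F + F) = 7*(2*F) = 14*F)
√(H(6*15) + z(v(21, -2))) = √(14*(6*15) - 6*3*(-2)*(64 + 3*(-2))) = √(14*90 - 6*(-6)*(64 - 6)) = √(1260 - 6*(-6)*58) = √(1260 + 2088) = √3348 = 6*√93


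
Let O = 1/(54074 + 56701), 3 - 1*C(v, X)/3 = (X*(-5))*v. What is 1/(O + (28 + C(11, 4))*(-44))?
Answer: -110775/3397247699 ≈ -3.2607e-5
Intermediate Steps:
C(v, X) = 9 + 15*X*v (C(v, X) = 9 - 3*X*(-5)*v = 9 - 3*(-5*X)*v = 9 - (-15)*X*v = 9 + 15*X*v)
O = 1/110775 ≈ 9.0273e-6
1/(O + (28 + C(11, 4))*(-44)) = 1/(1/110775 + (28 + (9 + 15*4*11))*(-44)) = 1/(1/110775 + (28 + (9 + 660))*(-44)) = 1/(1/110775 + (28 + 669)*(-44)) = 1/(1/110775 + 697*(-44)) = 1/(1/110775 - 30668) = 1/(-3397247699/110775) = -110775/3397247699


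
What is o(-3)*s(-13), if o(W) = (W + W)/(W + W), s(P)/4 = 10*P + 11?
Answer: -476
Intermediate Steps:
s(P) = 44 + 40*P (s(P) = 4*(10*P + 11) = 4*(11 + 10*P) = 44 + 40*P)
o(W) = 1 (o(W) = (2*W)/((2*W)) = (2*W)*(1/(2*W)) = 1)
o(-3)*s(-13) = 1*(44 + 40*(-13)) = 1*(44 - 520) = 1*(-476) = -476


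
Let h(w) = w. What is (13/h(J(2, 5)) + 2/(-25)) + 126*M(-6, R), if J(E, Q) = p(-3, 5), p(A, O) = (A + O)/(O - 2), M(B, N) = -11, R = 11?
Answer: -68329/50 ≈ -1366.6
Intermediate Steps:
p(A, O) = (A + O)/(-2 + O)
J(E, Q) = ⅔ (J(E, Q) = (-3 + 5)/(-2 + 5) = 2/3 = (⅓)*2 = ⅔)
(13/h(J(2, 5)) + 2/(-25)) + 126*M(-6, R) = (13/(⅔) + 2/(-25)) + 126*(-11) = (13*(3/2) + 2*(-1/25)) - 1386 = (39/2 - 2/25) - 1386 = 971/50 - 1386 = -68329/50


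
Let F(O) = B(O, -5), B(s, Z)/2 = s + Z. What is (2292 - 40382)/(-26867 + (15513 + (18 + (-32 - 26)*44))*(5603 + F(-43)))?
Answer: -19045/35724243 ≈ -0.00053311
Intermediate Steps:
B(s, Z) = 2*Z + 2*s (B(s, Z) = 2*(s + Z) = 2*(Z + s) = 2*Z + 2*s)
F(O) = -10 + 2*O (F(O) = 2*(-5) + 2*O = -10 + 2*O)
(2292 - 40382)/(-26867 + (15513 + (18 + (-32 - 26)*44))*(5603 + F(-43))) = (2292 - 40382)/(-26867 + (15513 + (18 + (-32 - 26)*44))*(5603 + (-10 + 2*(-43)))) = -38090/(-26867 + (15513 + (18 - 58*44))*(5603 + (-10 - 86))) = -38090/(-26867 + (15513 + (18 - 2552))*(5603 - 96)) = -38090/(-26867 + (15513 - 2534)*5507) = -38090/(-26867 + 12979*5507) = -38090/(-26867 + 71475353) = -38090/71448486 = -38090*1/71448486 = -19045/35724243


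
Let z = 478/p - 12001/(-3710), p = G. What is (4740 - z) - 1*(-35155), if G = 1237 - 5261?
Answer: 148886883039/3732260 ≈ 39892.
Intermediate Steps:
G = -4024
p = -4024
z = 11629661/3732260 (z = 478/(-4024) - 12001/(-3710) = 478*(-1/4024) - 12001*(-1/3710) = -239/2012 + 12001/3710 = 11629661/3732260 ≈ 3.1160)
(4740 - z) - 1*(-35155) = (4740 - 1*11629661/3732260) - 1*(-35155) = (4740 - 11629661/3732260) + 35155 = 17679282739/3732260 + 35155 = 148886883039/3732260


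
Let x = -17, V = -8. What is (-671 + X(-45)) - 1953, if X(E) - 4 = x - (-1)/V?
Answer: -21097/8 ≈ -2637.1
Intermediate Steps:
X(E) = -105/8 (X(E) = 4 + (-17 - (-1)/(-8)) = 4 + (-17 - (-1)*(-1)/8) = 4 + (-17 - 1*1/8) = 4 + (-17 - 1/8) = 4 - 137/8 = -105/8)
(-671 + X(-45)) - 1953 = (-671 - 105/8) - 1953 = -5473/8 - 1953 = -21097/8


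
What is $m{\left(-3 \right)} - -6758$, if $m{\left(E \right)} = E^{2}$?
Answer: $6767$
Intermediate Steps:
$m{\left(-3 \right)} - -6758 = \left(-3\right)^{2} - -6758 = 9 + 6758 = 6767$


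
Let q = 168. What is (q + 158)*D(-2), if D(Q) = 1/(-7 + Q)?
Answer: -326/9 ≈ -36.222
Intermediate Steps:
(q + 158)*D(-2) = (168 + 158)/(-7 - 2) = 326/(-9) = 326*(-1/9) = -326/9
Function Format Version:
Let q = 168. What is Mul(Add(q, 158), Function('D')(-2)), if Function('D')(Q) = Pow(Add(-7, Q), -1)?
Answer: Rational(-326, 9) ≈ -36.222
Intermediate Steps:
Mul(Add(q, 158), Function('D')(-2)) = Mul(Add(168, 158), Pow(Add(-7, -2), -1)) = Mul(326, Pow(-9, -1)) = Mul(326, Rational(-1, 9)) = Rational(-326, 9)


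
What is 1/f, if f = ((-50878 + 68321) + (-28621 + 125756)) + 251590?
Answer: 1/366168 ≈ 2.7310e-6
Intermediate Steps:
f = 366168 (f = (17443 + 97135) + 251590 = 114578 + 251590 = 366168)
1/f = 1/366168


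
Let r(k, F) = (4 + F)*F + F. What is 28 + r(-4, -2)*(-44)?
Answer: 292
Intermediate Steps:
r(k, F) = F + F*(4 + F) (r(k, F) = F*(4 + F) + F = F + F*(4 + F))
28 + r(-4, -2)*(-44) = 28 - 2*(5 - 2)*(-44) = 28 - 2*3*(-44) = 28 - 6*(-44) = 28 + 264 = 292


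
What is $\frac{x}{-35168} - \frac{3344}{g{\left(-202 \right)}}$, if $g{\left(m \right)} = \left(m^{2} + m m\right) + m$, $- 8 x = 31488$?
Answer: $\frac{3168941}{44732597} \approx 0.070842$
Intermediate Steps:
$x = -3936$ ($x = \left(- \frac{1}{8}\right) 31488 = -3936$)
$g{\left(m \right)} = m + 2 m^{2}$ ($g{\left(m \right)} = \left(m^{2} + m^{2}\right) + m = 2 m^{2} + m = m + 2 m^{2}$)
$\frac{x}{-35168} - \frac{3344}{g{\left(-202 \right)}} = - \frac{3936}{-35168} - \frac{3344}{\left(-202\right) \left(1 + 2 \left(-202\right)\right)} = \left(-3936\right) \left(- \frac{1}{35168}\right) - \frac{3344}{\left(-202\right) \left(1 - 404\right)} = \frac{123}{1099} - \frac{3344}{\left(-202\right) \left(-403\right)} = \frac{123}{1099} - \frac{3344}{81406} = \frac{123}{1099} - \frac{1672}{40703} = \frac{3168941}{44732597}$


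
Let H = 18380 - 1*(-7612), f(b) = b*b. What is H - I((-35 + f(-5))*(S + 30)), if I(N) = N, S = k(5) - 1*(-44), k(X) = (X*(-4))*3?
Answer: 26132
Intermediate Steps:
k(X) = -12*X (k(X) = -4*X*3 = -12*X)
f(b) = b**2
S = -16 (S = -12*5 - 1*(-44) = -60 + 44 = -16)
H = 25992 (H = 18380 + 7612 = 25992)
H - I((-35 + f(-5))*(S + 30)) = 25992 - (-35 + (-5)**2)*(-16 + 30) = 25992 - (-35 + 25)*14 = 25992 - (-10)*14 = 25992 - 1*(-140) = 25992 + 140 = 26132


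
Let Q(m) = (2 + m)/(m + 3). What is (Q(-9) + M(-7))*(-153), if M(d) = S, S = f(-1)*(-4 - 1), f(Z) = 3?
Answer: 4233/2 ≈ 2116.5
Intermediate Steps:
S = -15 (S = 3*(-4 - 1) = 3*(-5) = -15)
M(d) = -15
Q(m) = (2 + m)/(3 + m)
(Q(-9) + M(-7))*(-153) = ((2 - 9)/(3 - 9) - 15)*(-153) = (-7/(-6) - 15)*(-153) = (-⅙*(-7) - 15)*(-153) = (7/6 - 15)*(-153) = -83/6*(-153) = 4233/2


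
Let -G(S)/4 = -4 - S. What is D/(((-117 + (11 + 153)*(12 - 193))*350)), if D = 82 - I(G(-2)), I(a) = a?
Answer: -37/5215175 ≈ -7.0947e-6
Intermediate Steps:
G(S) = 16 + 4*S (G(S) = -4*(-4 - S) = 16 + 4*S)
D = 74 (D = 82 - (16 + 4*(-2)) = 82 - (16 - 8) = 82 - 1*8 = 82 - 8 = 74)
D/(((-117 + (11 + 153)*(12 - 193))*350)) = 74/(((-117 + (11 + 153)*(12 - 193))*350)) = 74/(((-117 + 164*(-181))*350)) = 74/(((-117 - 29684)*350)) = 74/((-29801*350)) = 74/(-10430350) = 74*(-1/10430350) = -37/5215175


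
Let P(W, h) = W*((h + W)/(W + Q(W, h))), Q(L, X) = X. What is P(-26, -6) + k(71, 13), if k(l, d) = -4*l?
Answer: -310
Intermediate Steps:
P(W, h) = W (P(W, h) = W*((h + W)/(W + h)) = W*((W + h)/(W + h)) = W*1 = W)
P(-26, -6) + k(71, 13) = -26 - 4*71 = -26 - 284 = -310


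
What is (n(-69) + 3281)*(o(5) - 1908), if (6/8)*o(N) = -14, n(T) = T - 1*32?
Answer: -6126800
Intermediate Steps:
n(T) = -32 + T (n(T) = T - 32 = -32 + T)
o(N) = -56/3 (o(N) = (4/3)*(-14) = -56/3)
(n(-69) + 3281)*(o(5) - 1908) = ((-32 - 69) + 3281)*(-56/3 - 1908) = (-101 + 3281)*(-5780/3) = 3180*(-5780/3) = -6126800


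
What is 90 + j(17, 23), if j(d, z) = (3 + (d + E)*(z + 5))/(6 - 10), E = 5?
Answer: -259/4 ≈ -64.750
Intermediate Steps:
j(d, z) = -¾ - (5 + d)*(5 + z)/4 (j(d, z) = (3 + (d + 5)*(z + 5))/(6 - 10) = (3 + (5 + d)*(5 + z))/(-4) = (3 + (5 + d)*(5 + z))*(-¼) = -¾ - (5 + d)*(5 + z)/4)
90 + j(17, 23) = 90 + (-7 - 5/4*17 - 5/4*23 - ¼*17*23) = 90 + (-7 - 85/4 - 115/4 - 391/4) = 90 - 619/4 = -259/4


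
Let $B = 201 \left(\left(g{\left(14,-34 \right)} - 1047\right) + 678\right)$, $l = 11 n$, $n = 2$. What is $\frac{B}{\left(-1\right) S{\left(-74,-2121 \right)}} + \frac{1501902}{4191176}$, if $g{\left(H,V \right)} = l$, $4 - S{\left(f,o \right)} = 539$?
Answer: $- \frac{145759217451}{1121139580} \approx -130.01$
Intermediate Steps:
$l = 22$ ($l = 11 \cdot 2 = 22$)
$S{\left(f,o \right)} = -535$ ($S{\left(f,o \right)} = 4 - 539 = -535$)
$g{\left(H,V \right)} = 22$
$B = -69747$ ($B = 201 \left(\left(22 - 1047\right) + 678\right) = 201 \left(-1025 + 678\right) = 201 \left(-347\right) = -69747$)
$\frac{B}{\left(-1\right) S{\left(-74,-2121 \right)}} + \frac{1501902}{4191176} = - \frac{69747}{\left(-1\right) \left(-535\right)} + \frac{1501902}{4191176} = - \frac{69747}{535} + 1501902 \cdot \frac{1}{4191176} = \left(-69747\right) \frac{1}{535} + \frac{750951}{2095588} = - \frac{69747}{535} + \frac{750951}{2095588} = - \frac{145759217451}{1121139580}$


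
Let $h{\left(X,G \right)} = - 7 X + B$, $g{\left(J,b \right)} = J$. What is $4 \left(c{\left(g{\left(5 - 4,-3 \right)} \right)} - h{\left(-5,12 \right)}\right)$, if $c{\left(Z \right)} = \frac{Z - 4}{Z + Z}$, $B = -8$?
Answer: $-114$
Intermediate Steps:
$h{\left(X,G \right)} = -8 - 7 X$ ($h{\left(X,G \right)} = - 7 X - 8 = -8 - 7 X$)
$c{\left(Z \right)} = \frac{-4 + Z}{2 Z}$
$4 \left(c{\left(g{\left(5 - 4,-3 \right)} \right)} - h{\left(-5,12 \right)}\right) = 4 \left(\frac{-4 + \left(5 - 4\right)}{2 \left(5 - 4\right)} - \left(-8 - -35\right)\right) = 4 \left(\frac{-4 + \left(5 - 4\right)}{2 \left(5 - 4\right)} - \left(-8 + 35\right)\right) = 4 \left(\frac{-4 + 1}{2 \cdot 1} - 27\right) = 4 \left(\frac{1}{2} \cdot 1 \left(-3\right) - 27\right) = 4 \left(- \frac{3}{2} - 27\right) = 4 \left(- \frac{57}{2}\right) = -114$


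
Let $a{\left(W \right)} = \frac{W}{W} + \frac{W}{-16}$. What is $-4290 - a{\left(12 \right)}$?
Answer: $- \frac{17161}{4} \approx -4290.3$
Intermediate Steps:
$a{\left(W \right)} = 1 - \frac{W}{16}$ ($a{\left(W \right)} = 1 + W \left(- \frac{1}{16}\right) = 1 - \frac{W}{16}$)
$-4290 - a{\left(12 \right)} = -4290 - \left(1 - \frac{3}{4}\right) = -4290 - \frac{1}{4} = - \frac{17161}{4}$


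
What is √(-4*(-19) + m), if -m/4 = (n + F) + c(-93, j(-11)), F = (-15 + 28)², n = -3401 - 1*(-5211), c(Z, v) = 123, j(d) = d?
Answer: 2*I*√2083 ≈ 91.28*I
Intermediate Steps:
n = 1810 (n = -3401 + 5211 = 1810)
F = 169 (F = 13² = 169)
m = -8408 (m = -4*((1810 + 169) + 123) = -4*(1979 + 123) = -4*2102 = -8408)
√(-4*(-19) + m) = √(-4*(-19) - 8408) = √(76 - 8408) = √(-8332) = 2*I*√2083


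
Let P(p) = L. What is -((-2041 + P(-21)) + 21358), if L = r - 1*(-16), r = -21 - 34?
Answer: -19278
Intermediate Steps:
r = -55
L = -39 (L = -55 - 1*(-16) = -55 + 16 = -39)
P(p) = -39
-((-2041 + P(-21)) + 21358) = -((-2041 - 39) + 21358) = -(-2080 + 21358) = -1*19278 = -19278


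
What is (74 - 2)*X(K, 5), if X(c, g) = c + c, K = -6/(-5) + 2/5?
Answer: 1152/5 ≈ 230.40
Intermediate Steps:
K = 8/5 (K = -6*(-1/5) + 2*(1/5) = 6/5 + 2/5 = 8/5 ≈ 1.6000)
X(c, g) = 2*c
(74 - 2)*X(K, 5) = (74 - 2)*(2*(8/5)) = 72*(16/5) = 1152/5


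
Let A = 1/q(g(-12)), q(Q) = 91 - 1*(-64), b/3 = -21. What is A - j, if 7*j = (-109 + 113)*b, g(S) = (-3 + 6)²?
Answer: 5581/155 ≈ 36.006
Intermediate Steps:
b = -63 (b = 3*(-21) = -63)
g(S) = 9 (g(S) = 3² = 9)
q(Q) = 155 (q(Q) = 91 + 64 = 155)
j = -36 (j = ((-109 + 113)*(-63))/7 = (4*(-63))/7 = (⅐)*(-252) = -36)
A = 1/155 ≈ 0.0064516
A - j = 1/155 - 1*(-36) = 1/155 + 36 = 5581/155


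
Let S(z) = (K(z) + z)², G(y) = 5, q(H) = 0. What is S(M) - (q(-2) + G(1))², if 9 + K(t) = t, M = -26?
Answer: 3696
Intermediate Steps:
K(t) = -9 + t
S(z) = (-9 + 2*z)² (S(z) = ((-9 + z) + z)² = (-9 + 2*z)²)
S(M) - (q(-2) + G(1))² = (-9 + 2*(-26))² - (0 + 5)² = (-9 - 52)² - 1*5² = (-61)² - 1*25 = 3721 - 25 = 3696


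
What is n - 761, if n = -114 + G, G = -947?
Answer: -1822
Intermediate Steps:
n = -1061 (n = -114 - 947 = -1061)
n - 761 = -1061 - 761 = -1822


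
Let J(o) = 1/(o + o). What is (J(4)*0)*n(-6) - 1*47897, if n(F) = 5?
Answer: -47897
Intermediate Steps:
J(o) = 1/(2*o)
(J(4)*0)*n(-6) - 1*47897 = (((1/2)/4)*0)*5 - 1*47897 = (((1/2)*(1/4))*0)*5 - 47897 = ((1/8)*0)*5 - 47897 = 0*5 - 47897 = 0 - 47897 = -47897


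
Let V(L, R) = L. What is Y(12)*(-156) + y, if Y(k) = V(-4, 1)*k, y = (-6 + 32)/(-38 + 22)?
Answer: 59891/8 ≈ 7486.4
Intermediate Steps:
y = -13/8 (y = 26/(-16) = 26*(-1/16) = -13/8 ≈ -1.6250)
Y(k) = -4*k
Y(12)*(-156) + y = -4*12*(-156) - 13/8 = -48*(-156) - 13/8 = 7488 - 13/8 = 59891/8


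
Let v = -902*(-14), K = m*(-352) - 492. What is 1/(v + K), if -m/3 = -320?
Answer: -1/325784 ≈ -3.0695e-6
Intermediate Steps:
m = 960 (m = -3*(-320) = 960)
K = -338412 (K = 960*(-352) - 492 = -337920 - 492 = -338412)
v = 12628
1/(v + K) = 1/(12628 - 338412) = 1/(-325784) = -1/325784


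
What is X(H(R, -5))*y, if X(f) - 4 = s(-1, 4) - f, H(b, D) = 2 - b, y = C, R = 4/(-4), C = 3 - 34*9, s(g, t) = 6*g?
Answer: 1515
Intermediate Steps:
C = -303 (C = 3 - 306 = -303)
R = -1 (R = 4*(-¼) = -1)
y = -303
X(f) = -2 - f (X(f) = 4 + (6*(-1) - f) = 4 + (-6 - f) = -2 - f)
X(H(R, -5))*y = (-2 - (2 - 1*(-1)))*(-303) = (-2 - (2 + 1))*(-303) = (-2 - 1*3)*(-303) = (-2 - 3)*(-303) = -5*(-303) = 1515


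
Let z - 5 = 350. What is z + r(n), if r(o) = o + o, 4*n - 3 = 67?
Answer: 390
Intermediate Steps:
n = 35/2 (n = ¾ + (¼)*67 = ¾ + 67/4 = 35/2 ≈ 17.500)
r(o) = 2*o
z = 355 (z = 5 + 350 = 355)
z + r(n) = 355 + 2*(35/2) = 355 + 35 = 390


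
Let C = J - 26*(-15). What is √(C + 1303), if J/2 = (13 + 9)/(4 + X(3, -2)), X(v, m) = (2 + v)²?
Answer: √1425089/29 ≈ 41.164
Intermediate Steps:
J = 44/29 (J = 2*((13 + 9)/(4 + (2 + 3)²)) = 2*(22/(4 + 5²)) = 2*(22/(4 + 25)) = 2*(22/29) = 44/29 ≈ 1.5172)
C = 11354/29 (C = 44/29 - 26*(-15) = 44/29 + 390 = 11354/29 ≈ 391.52)
√(C + 1303) = √(11354/29 + 1303) = √(49141/29) = √1425089/29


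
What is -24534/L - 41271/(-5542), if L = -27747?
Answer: 142345985/17085986 ≈ 8.3311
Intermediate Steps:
-24534/L - 41271/(-5542) = -24534/(-27747) - 41271/(-5542) = -24534*(-1/27747) - 41271*(-1/5542) = 2726/3083 + 41271/5542 = 142345985/17085986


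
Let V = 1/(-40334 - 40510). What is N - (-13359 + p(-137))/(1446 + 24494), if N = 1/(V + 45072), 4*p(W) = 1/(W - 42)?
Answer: 6970923965247055/13535291479504336 ≈ 0.51502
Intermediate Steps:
V = -1/80844 (V = 1/(-80844) = -1/80844 ≈ -1.2370e-5)
p(W) = 1/(4*(-42 + W)) (p(W) = 1/(4*(W - 42)) = 1/(4*(-42 + W)))
N = 80844/3643800767 (N = 1/(-1/80844 + 45072) = 1/(3643800767/80844) = 80844/3643800767 ≈ 2.2187e-5)
N - (-13359 + p(-137))/(1446 + 24494) = 80844/3643800767 - (-13359 + 1/(4*(-42 - 137)))/(1446 + 24494) = 80844/3643800767 - (-13359 + (¼)/(-179))/25940 = 80844/3643800767 - (-13359 + (¼)*(-1/179))/25940 = 80844/3643800767 - (-13359 - 1/716)/25940 = 80844/3643800767 - (-9565045)/(716*25940) = 80844/3643800767 - 1*(-1913009/3714608) = 80844/3643800767 + 1913009/3714608 = 6970923965247055/13535291479504336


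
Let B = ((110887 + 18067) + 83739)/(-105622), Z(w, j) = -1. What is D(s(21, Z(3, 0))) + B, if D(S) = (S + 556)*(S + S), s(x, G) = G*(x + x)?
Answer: -4560548165/105622 ≈ -43178.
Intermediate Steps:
s(x, G) = 2*G*x (s(x, G) = G*(2*x) = 2*G*x)
D(S) = 2*S*(556 + S) (D(S) = (556 + S)*(2*S) = 2*S*(556 + S))
B = -212693/105622 (B = (128954 + 83739)*(-1/105622) = 212693*(-1/105622) = -212693/105622 ≈ -2.0137)
D(s(21, Z(3, 0))) + B = 2*(2*(-1)*21)*(556 + 2*(-1)*21) - 212693/105622 = 2*(-42)*(556 - 42) - 212693/105622 = 2*(-42)*514 - 212693/105622 = -43176 - 212693/105622 = -4560548165/105622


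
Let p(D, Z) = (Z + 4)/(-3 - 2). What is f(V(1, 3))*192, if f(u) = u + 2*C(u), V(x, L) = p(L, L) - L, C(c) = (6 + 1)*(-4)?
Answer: -57984/5 ≈ -11597.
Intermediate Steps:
C(c) = -28 (C(c) = 7*(-4) = -28)
p(D, Z) = -4/5 - Z/5 (p(D, Z) = (4 + Z)/(-5) = (4 + Z)*(-1/5) = -4/5 - Z/5)
V(x, L) = -4/5 - 6*L/5 (V(x, L) = (-4/5 - L/5) - L = -4/5 - 6*L/5)
f(u) = -56 + u (f(u) = u + 2*(-28) = u - 56 = -56 + u)
f(V(1, 3))*192 = (-56 + (-4/5 - 6/5*3))*192 = (-56 + (-4/5 - 18/5))*192 = (-56 - 22/5)*192 = -302/5*192 = -57984/5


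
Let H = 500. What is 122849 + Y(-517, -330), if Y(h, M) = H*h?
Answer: -135651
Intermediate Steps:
Y(h, M) = 500*h
122849 + Y(-517, -330) = 122849 + 500*(-517) = 122849 - 258500 = -135651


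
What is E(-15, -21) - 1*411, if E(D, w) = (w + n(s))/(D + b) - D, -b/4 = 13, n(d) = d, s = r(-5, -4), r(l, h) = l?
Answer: -26506/67 ≈ -395.61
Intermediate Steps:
s = -5
b = -52 (b = -4*13 = -52)
E(D, w) = -D + (-5 + w)/(-52 + D) (E(D, w) = (w - 5)/(D - 52) - D = (-5 + w)/(-52 + D) - D = -D + (-5 + w)/(-52 + D))
E(-15, -21) - 1*411 = (-5 - 21 - 1*(-15)² + 52*(-15))/(-52 - 15) - 1*411 = (-5 - 21 - 1*225 - 780)/(-67) - 411 = -(-5 - 21 - 225 - 780)/67 - 411 = -1/67*(-1031) - 411 = 1031/67 - 411 = -26506/67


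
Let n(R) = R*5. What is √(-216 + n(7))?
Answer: I*√181 ≈ 13.454*I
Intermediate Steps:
n(R) = 5*R
√(-216 + n(7)) = √(-216 + 5*7) = √(-216 + 35) = √(-181) = I*√181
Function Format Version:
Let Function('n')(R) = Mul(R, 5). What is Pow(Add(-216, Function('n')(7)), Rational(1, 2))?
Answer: Mul(I, Pow(181, Rational(1, 2))) ≈ Mul(13.454, I)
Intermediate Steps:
Function('n')(R) = Mul(5, R)
Pow(Add(-216, Function('n')(7)), Rational(1, 2)) = Pow(Add(-216, Mul(5, 7)), Rational(1, 2)) = Pow(Add(-216, 35), Rational(1, 2)) = Pow(-181, Rational(1, 2)) = Mul(I, Pow(181, Rational(1, 2)))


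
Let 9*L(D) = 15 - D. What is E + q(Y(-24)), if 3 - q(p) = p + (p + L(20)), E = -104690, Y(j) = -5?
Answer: -942088/9 ≈ -1.0468e+5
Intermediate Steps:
L(D) = 5/3 - D/9 (L(D) = (15 - D)/9 = 5/3 - D/9)
q(p) = 32/9 - 2*p (q(p) = 3 - (p + (p + (5/3 - ⅑*20))) = 3 - (p + (p + (5/3 - 20/9))) = 3 - (p + (p - 5/9)) = 3 - (p + (-5/9 + p)) = 3 - (-5/9 + 2*p) = 3 + (5/9 - 2*p) = 32/9 - 2*p)
E + q(Y(-24)) = -104690 + (32/9 - 2*(-5)) = -104690 + (32/9 + 10) = -104690 + 122/9 = -942088/9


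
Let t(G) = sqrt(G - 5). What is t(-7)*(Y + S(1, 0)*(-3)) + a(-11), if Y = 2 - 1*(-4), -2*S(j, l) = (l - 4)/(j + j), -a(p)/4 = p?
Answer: 44 + 6*I*sqrt(3) ≈ 44.0 + 10.392*I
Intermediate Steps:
a(p) = -4*p
S(j, l) = -(-4 + l)/(4*j) (S(j, l) = -(l - 4)/(2*(j + j)) = -(-4 + l)/(2*(2*j)) = -(-4 + l)*1/(2*j)/2 = -(-4 + l)/(4*j))
t(G) = sqrt(-5 + G)
Y = 6 (Y = 2 + 4 = 6)
t(-7)*(Y + S(1, 0)*(-3)) + a(-11) = sqrt(-5 - 7)*(6 + ((1/4)*(4 - 1*0)/1)*(-3)) - 4*(-11) = sqrt(-12)*(6 + ((1/4)*1*(4 + 0))*(-3)) + 44 = (2*I*sqrt(3))*(6 + ((1/4)*1*4)*(-3)) + 44 = (2*I*sqrt(3))*(6 + 1*(-3)) + 44 = (2*I*sqrt(3))*(6 - 3) + 44 = (2*I*sqrt(3))*3 + 44 = 6*I*sqrt(3) + 44 = 44 + 6*I*sqrt(3)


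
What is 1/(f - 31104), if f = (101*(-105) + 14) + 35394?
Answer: -1/6301 ≈ -0.00015871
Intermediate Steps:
f = 24803 (f = (-10605 + 14) + 35394 = -10591 + 35394 = 24803)
1/(f - 31104) = 1/(24803 - 31104) = 1/(-6301) = -1/6301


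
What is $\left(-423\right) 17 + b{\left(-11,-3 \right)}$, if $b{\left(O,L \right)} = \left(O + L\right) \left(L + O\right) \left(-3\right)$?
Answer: $-7779$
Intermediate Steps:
$b{\left(O,L \right)} = - 3 \left(L + O\right)^{2}$ ($b{\left(O,L \right)} = \left(L + O\right) \left(L + O\right) \left(-3\right) = \left(L + O\right)^{2} \left(-3\right) = - 3 \left(L + O\right)^{2}$)
$\left(-423\right) 17 + b{\left(-11,-3 \right)} = \left(-423\right) 17 - 3 \left(-3 - 11\right)^{2} = -7191 - 3 \left(-14\right)^{2} = -7191 - 588 = -7779$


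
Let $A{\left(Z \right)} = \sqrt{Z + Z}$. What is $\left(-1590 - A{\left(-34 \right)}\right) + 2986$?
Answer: $1396 - 2 i \sqrt{17} \approx 1396.0 - 8.2462 i$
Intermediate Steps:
$A{\left(Z \right)} = \sqrt{2} \sqrt{Z}$ ($A{\left(Z \right)} = \sqrt{2 Z} = \sqrt{2} \sqrt{Z}$)
$\left(-1590 - A{\left(-34 \right)}\right) + 2986 = \left(-1590 - \sqrt{2} \sqrt{-34}\right) + 2986 = \left(-1590 - \sqrt{2} i \sqrt{34}\right) + 2986 = \left(-1590 - 2 i \sqrt{17}\right) + 2986 = 1396 - 2 i \sqrt{17}$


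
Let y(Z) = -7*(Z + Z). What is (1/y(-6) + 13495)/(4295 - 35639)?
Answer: -1133581/2632896 ≈ -0.43055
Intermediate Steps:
y(Z) = -14*Z
(1/y(-6) + 13495)/(4295 - 35639) = (1/(-14*(-6)) + 13495)/(4295 - 35639) = (1/84 + 13495)/(-31344) = (1/84 + 13495)*(-1/31344) = (1133581/84)*(-1/31344) = -1133581/2632896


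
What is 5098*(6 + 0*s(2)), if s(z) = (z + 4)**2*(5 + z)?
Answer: 30588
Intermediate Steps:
s(z) = (4 + z)**2*(5 + z)
5098*(6 + 0*s(2)) = 5098*(6 + 0*((4 + 2)**2*(5 + 2))) = 5098*(6 + 0*(6**2*7)) = 5098*(6 + 0*(36*7)) = 5098*(6 + 0*252) = 5098*(6 + 0) = 5098*6 = 30588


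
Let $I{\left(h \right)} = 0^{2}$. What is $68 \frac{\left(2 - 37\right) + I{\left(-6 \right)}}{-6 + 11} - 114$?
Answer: $-590$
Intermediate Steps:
$I{\left(h \right)} = 0$
$68 \frac{\left(2 - 37\right) + I{\left(-6 \right)}}{-6 + 11} - 114 = 68 \frac{\left(2 - 37\right) + 0}{-6 + 11} - 114 = 68 \frac{-35 + 0}{5} - 114 = 68 \left(\left(-35\right) \frac{1}{5}\right) - 114 = 68 \left(-7\right) - 114 = -476 - 114 = -590$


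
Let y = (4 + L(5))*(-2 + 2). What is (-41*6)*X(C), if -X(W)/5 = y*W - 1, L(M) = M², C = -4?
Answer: -1230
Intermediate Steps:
y = 0 (y = (4 + 5²)*(-2 + 2) = (4 + 25)*0 = 29*0 = 0)
X(W) = 5 (X(W) = -5*(0*W - 1) = -5*(0 - 1) = -5*(-1) = 5)
(-41*6)*X(C) = -41*6*5 = -246*5 = -1230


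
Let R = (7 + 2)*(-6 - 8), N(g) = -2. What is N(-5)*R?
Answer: 252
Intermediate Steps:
R = -126 (R = 9*(-14) = -126)
N(-5)*R = -2*(-126) = 252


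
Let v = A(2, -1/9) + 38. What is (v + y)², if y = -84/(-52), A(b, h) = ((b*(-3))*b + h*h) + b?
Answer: 973315204/1108809 ≈ 877.80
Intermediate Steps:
A(b, h) = b + h² - 3*b² (A(b, h) = ((-3*b)*b + h²) + b = (-3*b² + h²) + b = (h² - 3*b²) + b = b + h² - 3*b²)
v = 2269/81 (v = (2 + (-1/9)² - 3*2²) + 38 = (2 + (-1*⅑)² - 3*4) + 38 = (2 + (-⅑)² - 12) + 38 = (2 + 1/81 - 12) + 38 = -809/81 + 38 = 2269/81 ≈ 28.012)
y = 21/13 (y = -84*(-1/52) = 21/13 ≈ 1.6154)
(v + y)² = (2269/81 + 21/13)² = (31198/1053)² = 973315204/1108809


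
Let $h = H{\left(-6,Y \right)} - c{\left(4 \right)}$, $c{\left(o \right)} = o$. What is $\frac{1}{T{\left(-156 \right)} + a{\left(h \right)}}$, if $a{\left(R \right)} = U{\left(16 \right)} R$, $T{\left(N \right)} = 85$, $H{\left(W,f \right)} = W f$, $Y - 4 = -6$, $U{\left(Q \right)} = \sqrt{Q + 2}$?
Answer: $\frac{85}{6073} - \frac{24 \sqrt{2}}{6073} \approx 0.0084075$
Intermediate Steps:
$U{\left(Q \right)} = \sqrt{2 + Q}$
$Y = -2$ ($Y = 4 - 6 = -2$)
$h = 8$ ($h = \left(-6\right) \left(-2\right) - 4 = 12 - 4 = 8$)
$a{\left(R \right)} = 3 R \sqrt{2}$ ($a{\left(R \right)} = \sqrt{2 + 16} R = \sqrt{18} R = 3 \sqrt{2} R = 3 R \sqrt{2}$)
$\frac{1}{T{\left(-156 \right)} + a{\left(h \right)}} = \frac{1}{85 + 3 \cdot 8 \sqrt{2}} = \frac{1}{85 + 24 \sqrt{2}}$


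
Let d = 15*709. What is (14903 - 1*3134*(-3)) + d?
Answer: 34940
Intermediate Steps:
d = 10635
(14903 - 1*3134*(-3)) + d = (14903 - 1*3134*(-3)) + 10635 = (14903 - 3134*(-3)) + 10635 = (14903 + 9402) + 10635 = 24305 + 10635 = 34940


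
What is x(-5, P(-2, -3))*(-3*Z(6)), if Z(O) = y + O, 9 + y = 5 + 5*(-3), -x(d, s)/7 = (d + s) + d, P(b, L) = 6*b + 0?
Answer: 6006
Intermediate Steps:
P(b, L) = 6*b
x(d, s) = -14*d - 7*s (x(d, s) = -7*((d + s) + d) = -7*(s + 2*d) = -14*d - 7*s)
y = -19 (y = -9 + (5 + 5*(-3)) = -9 + (5 - 15) = -9 - 10 = -19)
Z(O) = -19 + O
x(-5, P(-2, -3))*(-3*Z(6)) = (-14*(-5) - 42*(-2))*(-3*(-19 + 6)) = (70 - 7*(-12))*(-3*(-13)) = (70 + 84)*39 = 154*39 = 6006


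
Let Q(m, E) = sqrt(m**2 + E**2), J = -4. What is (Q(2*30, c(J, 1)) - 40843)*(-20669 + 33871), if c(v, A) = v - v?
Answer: -538417166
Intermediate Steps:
c(v, A) = 0
Q(m, E) = sqrt(E**2 + m**2)
(Q(2*30, c(J, 1)) - 40843)*(-20669 + 33871) = (sqrt(0**2 + (2*30)**2) - 40843)*(-20669 + 33871) = (sqrt(0 + 60**2) - 40843)*13202 = (sqrt(0 + 3600) - 40843)*13202 = (sqrt(3600) - 40843)*13202 = (60 - 40843)*13202 = -40783*13202 = -538417166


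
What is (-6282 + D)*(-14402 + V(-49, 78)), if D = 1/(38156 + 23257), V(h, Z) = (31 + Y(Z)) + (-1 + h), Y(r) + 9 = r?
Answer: 1845650288560/20471 ≈ 9.0159e+7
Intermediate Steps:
Y(r) = -9 + r
V(h, Z) = 21 + Z + h (V(h, Z) = (31 + (-9 + Z)) + (-1 + h) = (22 + Z) + (-1 + h) = 21 + Z + h)
D = 1/61413 ≈ 1.6283e-5
(-6282 + D)*(-14402 + V(-49, 78)) = (-6282 + 1/61413)*(-14402 + (21 + 78 - 49)) = -385796465*(-14402 + 50)/61413 = -385796465/61413*(-14352) = 1845650288560/20471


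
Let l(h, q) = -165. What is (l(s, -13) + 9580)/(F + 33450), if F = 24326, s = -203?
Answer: 9415/57776 ≈ 0.16296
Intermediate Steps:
(l(s, -13) + 9580)/(F + 33450) = (-165 + 9580)/(24326 + 33450) = 9415/57776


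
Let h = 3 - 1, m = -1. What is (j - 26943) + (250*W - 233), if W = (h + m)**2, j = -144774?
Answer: -171700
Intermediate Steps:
h = 2
W = 1 (W = (2 - 1)**2 = 1**2 = 1)
(j - 26943) + (250*W - 233) = (-144774 - 26943) + (250*1 - 233) = -171717 + (250 - 233) = -171717 + 17 = -171700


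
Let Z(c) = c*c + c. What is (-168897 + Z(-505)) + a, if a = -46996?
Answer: 38627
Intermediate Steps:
Z(c) = c + c² (Z(c) = c² + c = c + c²)
(-168897 + Z(-505)) + a = (-168897 - 505*(1 - 505)) - 46996 = (-168897 - 505*(-504)) - 46996 = (-168897 + 254520) - 46996 = 85623 - 46996 = 38627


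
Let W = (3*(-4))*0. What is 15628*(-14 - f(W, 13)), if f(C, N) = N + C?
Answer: -421956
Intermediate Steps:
W = 0 (W = -12*0 = 0)
f(C, N) = C + N
15628*(-14 - f(W, 13)) = 15628*(-14 - (0 + 13)) = 15628*(-14 - 1*13) = 15628*(-14 - 13) = 15628*(-27) = -421956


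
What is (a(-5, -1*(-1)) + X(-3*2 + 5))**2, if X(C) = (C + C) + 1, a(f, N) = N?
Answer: 0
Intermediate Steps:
X(C) = 1 + 2*C (X(C) = 2*C + 1 = 1 + 2*C)
(a(-5, -1*(-1)) + X(-3*2 + 5))**2 = (-1*(-1) + (1 + 2*(-3*2 + 5)))**2 = (1 + (1 + 2*(-6 + 5)))**2 = (1 + (1 + 2*(-1)))**2 = (1 + (1 - 2))**2 = (1 - 1)**2 = 0**2 = 0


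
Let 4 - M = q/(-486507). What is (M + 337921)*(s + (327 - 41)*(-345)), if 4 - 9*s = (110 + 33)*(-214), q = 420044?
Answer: -46987777800214352/1459521 ≈ -3.2194e+10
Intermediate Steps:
s = 10202/3 (s = 4/9 - (110 + 33)*(-214)/9 = 4/9 - 143*(-214)/9 = 4/9 - ⅑*(-30602) = 4/9 + 30602/9 = 10202/3 ≈ 3400.7)
M = 2366072/486507 (M = 4 - 420044/(-486507) = 4 - 420044*(-1)/486507 = 4 - 1*(-420044/486507) = 4 + 420044/486507 = 2366072/486507 ≈ 4.8634)
(M + 337921)*(s + (327 - 41)*(-345)) = (2366072/486507 + 337921)*(10202/3 + (327 - 41)*(-345)) = 164403298019*(10202/3 + 286*(-345))/486507 = 164403298019*(10202/3 - 98670)/486507 = (164403298019/486507)*(-285808/3) = -46987777800214352/1459521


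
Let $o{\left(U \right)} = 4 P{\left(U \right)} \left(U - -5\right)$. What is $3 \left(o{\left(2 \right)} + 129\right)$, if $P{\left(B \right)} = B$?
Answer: $555$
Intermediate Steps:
$o{\left(U \right)} = 4 U \left(5 + U\right)$ ($o{\left(U \right)} = 4 U \left(U - -5\right) = 4 U \left(U + 5\right) = 4 U \left(5 + U\right)$)
$3 \left(o{\left(2 \right)} + 129\right) = 3 \left(4 \cdot 2 \left(5 + 2\right) + 129\right) = 3 \left(4 \cdot 2 \cdot 7 + 129\right) = 3 \left(56 + 129\right) = 3 \cdot 185 = 555$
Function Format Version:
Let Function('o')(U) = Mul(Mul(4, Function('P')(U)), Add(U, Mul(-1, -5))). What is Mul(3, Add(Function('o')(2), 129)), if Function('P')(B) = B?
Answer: 555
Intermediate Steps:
Function('o')(U) = Mul(4, U, Add(5, U)) (Function('o')(U) = Mul(Mul(4, U), Add(U, Mul(-1, -5))) = Mul(Mul(4, U), Add(U, 5)) = Mul(Mul(4, U), Add(5, U)) = Mul(4, U, Add(5, U)))
Mul(3, Add(Function('o')(2), 129)) = Mul(3, Add(Mul(4, 2, Add(5, 2)), 129)) = Mul(3, Add(Mul(4, 2, 7), 129)) = Mul(3, Add(56, 129)) = Mul(3, 185) = 555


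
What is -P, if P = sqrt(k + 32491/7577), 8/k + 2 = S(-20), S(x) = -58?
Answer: -sqrt(53669141205)/113655 ≈ -2.0383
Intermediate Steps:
k = -2/15 (k = 8/(-2 - 58) = 8/(-60) = 8*(-1/60) = -2/15 ≈ -0.13333)
P = sqrt(53669141205)/113655 (P = sqrt(-2/15 + 32491/7577) = sqrt(472211/113655) = sqrt(53669141205)/113655 ≈ 2.0383)
-P = -sqrt(53669141205)/113655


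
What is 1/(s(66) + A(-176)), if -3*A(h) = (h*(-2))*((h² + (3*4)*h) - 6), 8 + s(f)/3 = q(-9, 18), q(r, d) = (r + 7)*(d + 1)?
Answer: -3/10158430 ≈ -2.9532e-7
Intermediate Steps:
q(r, d) = (1 + d)*(7 + r) (q(r, d) = (7 + r)*(1 + d) = (1 + d)*(7 + r))
s(f) = -138 (s(f) = -24 + 3*(7 - 9 + 7*18 + 18*(-9)) = -24 + 3*(7 - 9 + 126 - 162) = -24 + 3*(-38) = -24 - 114 = -138)
A(h) = 2*h*(-6 + h² + 12*h)/3 (A(h) = -h*(-2)*((h² + (3*4)*h) - 6)/3 = -(-2*h)*((h² + 12*h) - 6)/3 = -(-2*h)*(-6 + h² + 12*h)/3 = -(-2)*h*(-6 + h² + 12*h)/3 = 2*h*(-6 + h² + 12*h)/3)
1/(s(66) + A(-176)) = 1/(-138 + (⅔)*(-176)*(-6 + (-176)² + 12*(-176))) = 1/(-138 + (⅔)*(-176)*(-6 + 30976 - 2112)) = 1/(-138 + (⅔)*(-176)*28858) = 1/(-138 - 10158016/3) = 1/(-10158430/3) = -3/10158430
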